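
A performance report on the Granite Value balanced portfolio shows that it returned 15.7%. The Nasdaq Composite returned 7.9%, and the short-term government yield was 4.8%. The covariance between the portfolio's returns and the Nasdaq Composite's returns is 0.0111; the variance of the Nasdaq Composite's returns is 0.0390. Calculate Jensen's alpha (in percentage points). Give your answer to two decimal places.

10.02

β = Cov / Var = 0.0111 / 0.0390 = 0.2846
E[R] = Rf + β(Rm − Rf) = 4.8% + 0.2846 × (7.9% − 4.8%) = 5.6823%
α = Rp − E[R] = 15.7% − 5.6823% = 10.0177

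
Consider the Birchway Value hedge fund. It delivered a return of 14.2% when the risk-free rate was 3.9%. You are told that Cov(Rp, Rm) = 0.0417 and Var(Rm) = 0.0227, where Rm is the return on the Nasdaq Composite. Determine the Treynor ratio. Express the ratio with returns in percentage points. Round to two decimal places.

β = Cov / Var = 0.0417 / 0.0227 = 1.8370
Treynor = (Rp − Rf) / β = (14.2% − 3.9%) / 1.8370 = 10.30 / 1.8370 = 5.6070

5.61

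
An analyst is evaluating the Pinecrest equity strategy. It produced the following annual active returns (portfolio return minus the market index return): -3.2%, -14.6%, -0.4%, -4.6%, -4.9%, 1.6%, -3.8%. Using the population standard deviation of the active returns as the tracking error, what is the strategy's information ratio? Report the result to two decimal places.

r̄ = (-3.2 − 14.6 − 0.4 − 4.6 − 4.9 + 1.6 − 3.8) / 7 = -4.2714%
Σ(r − r̄)² = (-3.2 − (-4.2714))² + (-14.6 − (-4.2714))² + … = 158.0143
population σ = √(158.0143 / 7) = √22.5735 = 4.7512%
IR = r̄ / tracking error = -4.2714 / 4.7512 = -0.8990

-0.90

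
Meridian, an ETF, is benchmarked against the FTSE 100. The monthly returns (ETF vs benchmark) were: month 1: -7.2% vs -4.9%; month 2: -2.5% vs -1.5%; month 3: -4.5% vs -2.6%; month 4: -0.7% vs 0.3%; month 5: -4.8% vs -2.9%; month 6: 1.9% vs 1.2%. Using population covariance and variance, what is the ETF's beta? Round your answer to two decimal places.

r̄p = -2.9667%,  r̄m = -1.7333%
Cov = Σ(rp − r̄p)(rm − r̄m) / 6 = 5.9778
Var(rm) = Σ(rm − r̄m)² / 6 = 4.1556
β = Cov / Var = 5.9778 / 4.1556 = 1.4385

1.44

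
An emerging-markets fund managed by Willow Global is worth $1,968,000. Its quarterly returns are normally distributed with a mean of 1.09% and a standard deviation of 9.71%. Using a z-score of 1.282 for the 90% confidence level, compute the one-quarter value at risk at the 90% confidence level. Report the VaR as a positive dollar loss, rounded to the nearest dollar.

Return at the 90% tail: μ − z·σ = 1.09% − 1.282 × 9.71% = 1.09 − 12.44822 = -11.35822%
VaR = −(-11.35822%) × $1,968,000 = 11.35822% × $1,968,000 = $223,530

$223,530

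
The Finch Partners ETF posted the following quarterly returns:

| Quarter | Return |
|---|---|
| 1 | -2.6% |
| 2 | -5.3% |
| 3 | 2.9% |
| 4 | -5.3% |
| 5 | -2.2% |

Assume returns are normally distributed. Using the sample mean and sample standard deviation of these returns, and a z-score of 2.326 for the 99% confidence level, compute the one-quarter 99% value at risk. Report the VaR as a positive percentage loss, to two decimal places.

10.30

r̄ = (-2.6 − 5.3 + 2.9 − 5.3 − 2.2) / 5 = -2.5000%
Sample std dev = √[44.9400 / 4] = 3.3519%
VaR = −(r̄ − z·σ) = −(-2.5000 − 2.326 × 3.3519) = −(-10.2965) = 10.2965%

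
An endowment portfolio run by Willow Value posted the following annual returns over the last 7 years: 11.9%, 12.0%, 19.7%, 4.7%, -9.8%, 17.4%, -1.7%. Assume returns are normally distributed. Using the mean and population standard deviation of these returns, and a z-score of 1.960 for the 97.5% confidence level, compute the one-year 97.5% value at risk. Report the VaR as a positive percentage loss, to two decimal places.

11.54

r̄ = (11.9 + 12 + 19.7 + 4.7 − 9.8 + 17.4 − 1.7) / 7 = 7.7429%
Population std dev = √[677.8171 / 7] = 9.8403%
VaR = −(r̄ − z·σ) = −(7.7429 − 1.960 × 9.8403) = −(-11.5441) = 11.5441%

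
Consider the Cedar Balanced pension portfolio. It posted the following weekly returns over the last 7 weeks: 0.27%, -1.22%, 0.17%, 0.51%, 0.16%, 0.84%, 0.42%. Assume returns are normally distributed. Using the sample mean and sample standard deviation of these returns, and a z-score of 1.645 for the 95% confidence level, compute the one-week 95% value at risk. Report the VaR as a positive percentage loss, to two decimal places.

r̄ = (0.27 − 1.22 + 0.17 + 0.51 + 0.16 + 0.84 + 0.42) / 7 = 1.150 / 7 = 0.1643%
Sample σ = √[Σ(r − r̄)² / 6] = √[2.5690 / 6] = √0.4282 = 0.6544%
VaR = −(r̄ − z·σ) = −(0.1643 − 1.645 × 0.6544) = −(-0.9122) = 0.9122%

0.91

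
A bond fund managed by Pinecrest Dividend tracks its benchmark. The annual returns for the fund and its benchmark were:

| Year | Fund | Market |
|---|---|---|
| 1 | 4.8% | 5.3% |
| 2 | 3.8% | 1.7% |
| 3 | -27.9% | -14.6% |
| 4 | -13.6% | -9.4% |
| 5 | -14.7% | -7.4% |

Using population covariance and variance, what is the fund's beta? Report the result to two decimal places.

r̄p = -9.5200%,  r̄m = -4.8800%
Cov = Σ(rp − r̄p)(rm − r̄m) / 5 = 88.7144
Var(rm) = Σ(rm − r̄m)² / 5 = 53.6376
β = Cov / Var = 88.7144 / 53.6376 = 1.6540

1.65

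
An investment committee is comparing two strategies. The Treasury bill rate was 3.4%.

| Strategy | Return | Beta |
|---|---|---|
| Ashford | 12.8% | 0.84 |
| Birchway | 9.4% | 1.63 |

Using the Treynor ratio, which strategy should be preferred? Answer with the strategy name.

Ashford: Treynor = (12.8% − 3.4%) / 0.84 = 11.190
Birchway: Treynor = (9.4% − 3.4%) / 1.63 = 3.681
Highest: Ashford (11.190).

Ashford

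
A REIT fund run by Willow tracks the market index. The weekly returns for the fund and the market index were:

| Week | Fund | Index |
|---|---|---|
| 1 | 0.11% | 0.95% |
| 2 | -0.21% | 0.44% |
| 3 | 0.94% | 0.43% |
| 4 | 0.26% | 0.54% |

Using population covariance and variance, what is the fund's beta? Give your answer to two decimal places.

r̄p = 0.2750%,  r̄m = 0.5900%
Cov = Σ(rp − r̄p)(rm − r̄m) / 4 = -0.0231
Var(rm) = Σ(rm − r̄m)² / 4 = 0.0451
β = Cov / Var = -0.0231 / 0.0451 = -0.5122

-0.51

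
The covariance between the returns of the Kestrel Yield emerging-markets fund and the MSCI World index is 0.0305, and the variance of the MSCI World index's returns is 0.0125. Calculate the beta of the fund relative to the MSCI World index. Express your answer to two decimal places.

2.44

β = Cov(Rp, Rm) / Var(Rm) = 0.0305 / 0.0125 = 2.4400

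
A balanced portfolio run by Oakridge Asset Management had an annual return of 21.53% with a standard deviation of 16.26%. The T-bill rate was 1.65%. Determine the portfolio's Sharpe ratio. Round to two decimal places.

Sharpe = (Rp − Rf) / σp = (21.53% − 1.65%) / 16.26% = 19.88% / 16.26% = 1.2226

1.22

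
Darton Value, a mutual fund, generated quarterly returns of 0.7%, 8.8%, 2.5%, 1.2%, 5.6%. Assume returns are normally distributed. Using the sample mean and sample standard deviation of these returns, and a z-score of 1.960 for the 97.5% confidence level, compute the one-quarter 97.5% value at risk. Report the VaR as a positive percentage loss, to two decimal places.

2.91

μ = (0.7 + 8.8 + 2.5 + 1.2 + 5.6) / 5 = 3.7600%
Sample std dev = √[46.2920 / 4] = 3.4019%
VaR = −(μ − z·σ) = −(3.7600 − 1.960 × 3.4019) = −(-2.9077) = 2.9077%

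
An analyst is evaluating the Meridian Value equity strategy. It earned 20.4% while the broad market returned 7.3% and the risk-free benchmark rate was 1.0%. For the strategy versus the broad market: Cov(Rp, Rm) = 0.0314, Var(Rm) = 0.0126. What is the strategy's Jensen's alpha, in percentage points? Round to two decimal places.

3.70

β = Cov / Var = 0.0314 / 0.0126 = 2.4921
E[R] = Rf + β(Rm − Rf) = 1.0% + 2.4921 × (7.3% − 1.0%) = 16.7002%
α = Rp − E[R] = 20.4% − 16.7002% = 3.6998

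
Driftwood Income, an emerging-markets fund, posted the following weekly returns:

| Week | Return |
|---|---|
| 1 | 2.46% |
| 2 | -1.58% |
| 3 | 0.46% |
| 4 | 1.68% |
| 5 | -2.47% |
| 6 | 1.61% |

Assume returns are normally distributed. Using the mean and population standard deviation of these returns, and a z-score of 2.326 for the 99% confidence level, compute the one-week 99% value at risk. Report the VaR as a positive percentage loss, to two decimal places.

r̄ = (2.46 − 1.58 + 0.46 + 1.68 − 2.47 + 1.61) / 6 = 0.3600%
Σ(r − r̄)² = (2.46 − 0.3600)² + (-1.58 − 0.3600)² + … = 19.4974
σ = √[19.4974 / 6] = 1.8027%
VaR = −(r̄ − z·σ) = −(0.3600 − 2.326 × 1.8027) = −(-3.8331) = 3.8331%

3.83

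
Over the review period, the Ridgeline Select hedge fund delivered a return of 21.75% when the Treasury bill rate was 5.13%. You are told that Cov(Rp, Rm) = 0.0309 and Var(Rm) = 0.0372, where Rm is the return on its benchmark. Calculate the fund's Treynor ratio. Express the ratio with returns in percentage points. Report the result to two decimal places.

20.01

β = Cov / Var = 0.0309 / 0.0372 = 0.8306
Treynor = (Rp − Rf) / β = (21.75% − 5.13%) / 0.8306 = 16.62 / 0.8306 = 20.0096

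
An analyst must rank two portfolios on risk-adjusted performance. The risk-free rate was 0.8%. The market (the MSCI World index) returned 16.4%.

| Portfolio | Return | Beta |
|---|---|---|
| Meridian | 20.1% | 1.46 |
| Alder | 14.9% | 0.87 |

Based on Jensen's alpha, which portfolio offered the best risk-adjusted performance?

Meridian: α = 20.1% − [0.8% + 1.46 × (16.4% − 0.8%)] = -3.476
Alder: α = 14.9% − [0.8% + 0.87 × (16.4% − 0.8%)] = 0.528
Highest: Alder (0.528).

Alder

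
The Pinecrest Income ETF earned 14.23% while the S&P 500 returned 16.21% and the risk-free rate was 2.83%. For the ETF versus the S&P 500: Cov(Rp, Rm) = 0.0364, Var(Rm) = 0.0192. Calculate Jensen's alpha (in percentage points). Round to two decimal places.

-13.97

β = Cov / Var = 0.0364 / 0.0192 = 1.8958
E[R] = Rf + β(Rm − Rf) = 2.83% + 1.8958 × (16.21% − 2.83%) = 28.1958%
α = Rp − E[R] = 14.23% − 28.1958% = -13.9658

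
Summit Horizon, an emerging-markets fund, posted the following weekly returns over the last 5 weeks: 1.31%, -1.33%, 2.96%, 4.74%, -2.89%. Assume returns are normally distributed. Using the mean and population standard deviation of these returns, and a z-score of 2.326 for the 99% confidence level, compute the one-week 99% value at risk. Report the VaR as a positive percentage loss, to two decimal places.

r̄ = (1.31 − 1.33 + 2.96 + 4.74 − 2.89) / 5 = 4.790 / 5 = 0.9580%
Population σ = √[Σ(r − r̄)² / 5] = √[38.4775 / 5] = √7.6955 = 2.7741%
VaR = −(r̄ − z·σ) = −(0.9580 − 2.326 × 2.7741) = −(-5.4946) = 5.4946%

5.49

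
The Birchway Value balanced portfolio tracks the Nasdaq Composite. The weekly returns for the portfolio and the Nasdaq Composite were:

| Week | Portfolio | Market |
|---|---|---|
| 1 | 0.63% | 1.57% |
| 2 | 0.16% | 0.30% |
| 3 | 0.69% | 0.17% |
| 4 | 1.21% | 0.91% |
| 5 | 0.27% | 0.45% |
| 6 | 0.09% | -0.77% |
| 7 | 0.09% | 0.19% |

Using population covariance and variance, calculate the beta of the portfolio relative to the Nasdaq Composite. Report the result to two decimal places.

r̄p = 0.4486%,  r̄m = 0.4029%
Cov = Σ(rp − r̄p)(rm − r̄m) / 7 = 0.1514
Var(rm) = Σ(rm − r̄m)² / 7 = 0.4439
β = Cov / Var = 0.1514 / 0.4439 = 0.3411

0.34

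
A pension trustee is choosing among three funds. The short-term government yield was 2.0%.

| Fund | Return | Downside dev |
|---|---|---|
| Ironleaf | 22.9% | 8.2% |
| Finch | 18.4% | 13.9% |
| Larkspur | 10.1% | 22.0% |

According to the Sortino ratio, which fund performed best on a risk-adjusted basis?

Ironleaf: Sortino ratio = (22.9% − 2.0%) / 8.2% = 2.549
Finch: Sortino ratio = (18.4% − 2.0%) / 13.9% = 1.180
Larkspur: Sortino ratio = (10.1% − 2.0%) / 22.0% = 0.368
Highest: Ironleaf (2.549).

Ironleaf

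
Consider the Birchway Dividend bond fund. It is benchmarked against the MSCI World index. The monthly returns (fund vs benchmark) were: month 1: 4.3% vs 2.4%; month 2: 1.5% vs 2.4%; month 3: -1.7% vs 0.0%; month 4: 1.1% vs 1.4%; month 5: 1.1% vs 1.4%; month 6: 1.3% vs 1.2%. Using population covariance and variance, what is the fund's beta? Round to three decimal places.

r̄p = 1.2667%,  r̄m = 1.4667%
Cov = Σ(rp − r̄p)(rm − r̄m) / 6 = 1.2356
Var(rm) = Σ(rm − r̄m)² / 6 = 0.6622
β = Cov / Var = 1.2356 / 0.6622 = 1.8659

1.866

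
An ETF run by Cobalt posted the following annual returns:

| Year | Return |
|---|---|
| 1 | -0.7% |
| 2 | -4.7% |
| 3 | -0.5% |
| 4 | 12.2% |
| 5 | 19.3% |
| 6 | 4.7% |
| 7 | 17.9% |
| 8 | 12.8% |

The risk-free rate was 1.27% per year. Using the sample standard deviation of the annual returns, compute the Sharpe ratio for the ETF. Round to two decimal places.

0.69

r̄ = (-0.7 − 4.7 − 0.5 + 12.2 + 19.3 + 4.7 + 17.9 + 12.8) / 8 = 61.00 / 8 = 7.6250%
Σ(r − r̄)² = (-0.7 − 7.6250)² + (-4.7 − 7.6250)² + (-0.5 − 7.6250)² + … = 585.3750
σ = √[585.3750 / 7] = 9.1447%
Sharpe = (r̄ − rf) / σ = (7.6250 − 1.27) / 9.1447 = 6.3550 / 9.1447 = 0.6949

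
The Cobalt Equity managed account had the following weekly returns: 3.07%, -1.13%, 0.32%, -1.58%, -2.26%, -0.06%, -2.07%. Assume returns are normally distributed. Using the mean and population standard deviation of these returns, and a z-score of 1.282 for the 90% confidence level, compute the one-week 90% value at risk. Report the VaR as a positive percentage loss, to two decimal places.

2.74

Mean return r̄ = -3.710 / 7 = -0.5300%
Σ(r − r̄)² = 20.7304; population σ = √(20.7304/7) = 1.7209%
VaR = −(r̄ − z·σ) = −(-0.5300 − 1.282 × 1.7209) = −(-2.7362) = 2.7362%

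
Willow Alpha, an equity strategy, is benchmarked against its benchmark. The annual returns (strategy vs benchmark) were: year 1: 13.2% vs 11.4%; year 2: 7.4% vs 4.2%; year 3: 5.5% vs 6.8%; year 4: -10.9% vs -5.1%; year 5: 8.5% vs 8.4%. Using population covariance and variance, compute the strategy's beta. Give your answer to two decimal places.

r̄p = 4.7400%,  r̄m = 5.1400%
Cov = Σ(rp − r̄p)(rm − r̄m) / 5 = 44.8264
Var(rm) = Σ(rm − r̄m)² / 5 = 31.6624
β = Cov / Var = 44.8264 / 31.6624 = 1.4158

1.42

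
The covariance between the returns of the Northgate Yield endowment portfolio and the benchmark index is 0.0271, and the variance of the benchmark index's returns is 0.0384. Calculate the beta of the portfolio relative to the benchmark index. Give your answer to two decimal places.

β = Cov(Rp, Rm) / Var(Rm) = 0.0271 / 0.0384 = 0.7057

0.71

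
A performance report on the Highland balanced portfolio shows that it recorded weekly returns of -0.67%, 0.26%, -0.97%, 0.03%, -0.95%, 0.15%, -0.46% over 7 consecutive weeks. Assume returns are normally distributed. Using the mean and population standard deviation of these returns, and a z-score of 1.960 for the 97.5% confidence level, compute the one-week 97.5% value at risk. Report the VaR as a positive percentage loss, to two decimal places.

μ = (-0.67 + 0.26 − 0.97 + 0.03 − 0.95 + 0.15 − 0.46) / 7 = -0.3729%
Population σ = √[Σ(r − μ)² / 7] = √[1.6217 / 7] = √0.2317 = 0.4814%
VaR = −(μ − z·σ) = −(-0.3729 − 1.960 × 0.4814) = −(-1.3164) = 1.3164%

1.32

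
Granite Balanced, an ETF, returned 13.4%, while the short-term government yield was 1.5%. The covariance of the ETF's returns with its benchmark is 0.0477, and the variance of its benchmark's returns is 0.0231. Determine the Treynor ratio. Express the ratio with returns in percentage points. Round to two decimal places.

β = Cov / Var = 0.0477 / 0.0231 = 2.0649
Treynor = (Rp − Rf) / β = (13.4% − 1.5%) / 2.0649 = 11.90 / 2.0649 = 5.7630

5.76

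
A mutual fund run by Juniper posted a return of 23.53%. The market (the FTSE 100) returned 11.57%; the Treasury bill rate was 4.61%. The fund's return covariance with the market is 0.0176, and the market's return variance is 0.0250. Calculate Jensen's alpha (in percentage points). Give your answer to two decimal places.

β = Cov / Var = 0.0176 / 0.0250 = 0.7040
E[R] = Rf + β(Rm − Rf) = 4.61% + 0.7040 × (11.57% − 4.61%) = 9.5098%
α = Rp − E[R] = 23.53% − 9.5098% = 14.0202

14.02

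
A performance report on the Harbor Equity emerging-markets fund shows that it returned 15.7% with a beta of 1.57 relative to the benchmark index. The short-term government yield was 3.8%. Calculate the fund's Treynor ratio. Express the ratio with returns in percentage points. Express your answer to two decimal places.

7.58

Treynor = (Rp − Rf) / β = (15.7% − 3.8%) / 1.57 = 11.90 / 1.57 = 7.5796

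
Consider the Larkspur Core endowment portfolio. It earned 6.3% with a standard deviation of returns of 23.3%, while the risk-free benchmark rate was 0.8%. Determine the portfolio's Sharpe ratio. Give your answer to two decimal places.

0.24

Sharpe = (Rp − Rf) / σp = (6.3% − 0.8%) / 23.3% = 5.50% / 23.3% = 0.2361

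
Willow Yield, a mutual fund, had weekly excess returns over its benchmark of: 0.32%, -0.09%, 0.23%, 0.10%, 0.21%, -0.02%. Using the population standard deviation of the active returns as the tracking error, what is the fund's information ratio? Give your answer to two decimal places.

Mean return r̄ = 0.750 / 6 = 0.1250%
Σ(r − r̄)² = 0.1242; population σ = √(0.1242/6) = 0.1439%
IR = r̄ / tracking error = 0.1250 / 0.1439 = 0.8687

0.87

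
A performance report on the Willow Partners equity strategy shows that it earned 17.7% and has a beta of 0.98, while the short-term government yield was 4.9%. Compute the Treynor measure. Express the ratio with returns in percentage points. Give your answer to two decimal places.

13.06

Treynor = (Rp − Rf) / β = (17.7% − 4.9%) / 0.98 = 12.80 / 0.98 = 13.0612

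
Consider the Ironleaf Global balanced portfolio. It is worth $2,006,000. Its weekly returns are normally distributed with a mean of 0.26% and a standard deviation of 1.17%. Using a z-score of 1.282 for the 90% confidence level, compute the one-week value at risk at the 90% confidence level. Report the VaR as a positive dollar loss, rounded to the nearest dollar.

$24,873

Return at the 90% tail: μ − z·σ = 0.26% − 1.282 × 1.17% = 0.26 − 1.49994 = -1.23994%
VaR = −(-1.23994%) × $2,006,000 = 1.23994% × $2,006,000 = $24,873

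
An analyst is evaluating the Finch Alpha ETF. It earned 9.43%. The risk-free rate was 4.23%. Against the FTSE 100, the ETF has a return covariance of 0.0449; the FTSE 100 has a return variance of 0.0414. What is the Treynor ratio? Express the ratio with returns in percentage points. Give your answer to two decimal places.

4.79

β = Cov / Var = 0.0449 / 0.0414 = 1.0845
Treynor = (Rp − Rf) / β = (9.43% − 4.23%) / 1.0845 = 5.20 / 1.0845 = 4.7948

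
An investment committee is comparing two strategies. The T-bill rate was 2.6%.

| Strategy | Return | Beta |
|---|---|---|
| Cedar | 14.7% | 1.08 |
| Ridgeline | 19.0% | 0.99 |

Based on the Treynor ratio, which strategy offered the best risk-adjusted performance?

Ridgeline

Cedar: Treynor = (14.7% − 2.6%) / 1.08 = 11.204
Ridgeline: Treynor = (19.0% − 2.6%) / 0.99 = 16.566
Highest: Ridgeline (16.566).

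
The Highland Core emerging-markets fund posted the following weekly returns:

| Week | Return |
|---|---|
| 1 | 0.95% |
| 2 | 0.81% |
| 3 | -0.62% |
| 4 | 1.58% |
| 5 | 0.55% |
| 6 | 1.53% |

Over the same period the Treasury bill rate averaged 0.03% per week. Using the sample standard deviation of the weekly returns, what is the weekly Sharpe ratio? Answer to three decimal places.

0.956

Mean return r̄ = 4.800 / 6 = 0.8000%
Σ(r − r̄)² = 3.2428; sample σ = √(3.2428/5) = 0.8053%
Sharpe = (r̄ − rf) / σ = (0.8000 − 0.03) / 0.8053 = 0.7700 / 0.8053 = 0.9562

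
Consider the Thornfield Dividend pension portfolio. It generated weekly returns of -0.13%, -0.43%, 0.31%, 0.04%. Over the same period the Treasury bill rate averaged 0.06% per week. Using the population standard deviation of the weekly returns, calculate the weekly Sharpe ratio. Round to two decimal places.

-0.42

μ = (-0.13 − 0.43 + 0.31 + 0.04) / 4 = -0.210 / 4 = -0.0525%
Population σ = √[Σ(r − μ)² / 4] = √[0.2885 / 4] = √0.0721 = 0.2685%
Sharpe = (μ − rf) / σ = (-0.0525 − 0.06) / 0.2685 = -0.1125 / 0.2685 = -0.4190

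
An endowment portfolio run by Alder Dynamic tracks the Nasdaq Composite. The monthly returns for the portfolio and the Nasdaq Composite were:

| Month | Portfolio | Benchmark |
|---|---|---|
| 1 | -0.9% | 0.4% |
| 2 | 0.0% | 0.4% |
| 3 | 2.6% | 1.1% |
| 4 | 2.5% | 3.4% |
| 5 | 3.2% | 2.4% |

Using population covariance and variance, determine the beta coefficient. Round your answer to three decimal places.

r̄p = 1.4800%,  r̄m = 1.5400%
Cov = Σ(rp − r̄p)(rm − r̄m) / 5 = 1.4568
Var(rm) = Σ(rm − r̄m)² / 5 = 1.3984
β = Cov / Var = 1.4568 / 1.3984 = 1.0418

1.042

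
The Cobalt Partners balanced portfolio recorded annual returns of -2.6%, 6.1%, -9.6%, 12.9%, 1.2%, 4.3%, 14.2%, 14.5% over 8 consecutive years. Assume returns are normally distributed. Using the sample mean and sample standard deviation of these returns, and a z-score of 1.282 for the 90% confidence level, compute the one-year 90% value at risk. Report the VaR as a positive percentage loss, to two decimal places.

r̄ = (-2.6 + 6.1 − 9.6 + 12.9 + 1.2 + 4.3 + 14.2 + 14.5) / 8 = 41.00 / 8 = 5.1250%
Σ(r − r̄)² = (-2.6 − 5.1250)² + (6.1 − 5.1250)² + … = 524.2350
σ = √[524.2350 / 7] = 8.6539%
VaR = −(r̄ − z·σ) = −(5.1250 − 1.282 × 8.6539) = −(-5.9693) = 5.9693%

5.97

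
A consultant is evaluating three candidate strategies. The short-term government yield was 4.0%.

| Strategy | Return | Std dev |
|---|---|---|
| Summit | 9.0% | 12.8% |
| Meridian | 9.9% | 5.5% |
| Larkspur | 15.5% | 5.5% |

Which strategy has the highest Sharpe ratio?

Larkspur

Summit: Sharpe ratio = (9.0% − 4.0%) / 12.8% = 0.391
Meridian: Sharpe ratio = (9.9% − 4.0%) / 5.5% = 1.073
Larkspur: Sharpe ratio = (15.5% − 4.0%) / 5.5% = 2.091
Highest: Larkspur (2.091).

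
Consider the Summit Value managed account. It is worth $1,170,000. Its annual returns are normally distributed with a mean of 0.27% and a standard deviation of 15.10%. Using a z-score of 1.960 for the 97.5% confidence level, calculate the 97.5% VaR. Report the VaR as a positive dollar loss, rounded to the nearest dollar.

Return at the 97.5% tail: μ − z·σ = 0.27% − 1.960 × 15.10% = 0.27 − 29.5960 = -29.3260%
VaR = −(-29.3260%) × $1,170,000 = 29.3260% × $1,170,000 = $343,114

$343,114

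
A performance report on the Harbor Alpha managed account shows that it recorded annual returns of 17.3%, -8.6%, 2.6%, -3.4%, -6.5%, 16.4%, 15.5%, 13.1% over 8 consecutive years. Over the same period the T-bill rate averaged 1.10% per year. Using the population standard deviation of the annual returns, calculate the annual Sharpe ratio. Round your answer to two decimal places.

μ = (17.3 − 8.6 + 2.6 − 3.4 − 6.5 + 16.4 + 15.5 + 13.1) / 8 = 5.8000%
Population σ = √[Σ(r − μ)² / 8] = √[845.5200 / 8] = √105.6900 = 10.2806%
Sharpe = (μ − rf) / σ = (5.8000 − 1.1) / 10.2806 = 4.7000 / 10.2806 = 0.4572

0.46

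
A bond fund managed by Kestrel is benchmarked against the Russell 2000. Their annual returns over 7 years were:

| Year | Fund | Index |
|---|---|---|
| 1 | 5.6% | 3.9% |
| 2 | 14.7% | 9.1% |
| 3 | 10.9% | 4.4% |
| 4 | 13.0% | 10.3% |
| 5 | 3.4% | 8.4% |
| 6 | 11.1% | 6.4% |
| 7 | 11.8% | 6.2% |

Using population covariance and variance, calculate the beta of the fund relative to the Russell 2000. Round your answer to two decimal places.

r̄p = 10.0714%,  r̄m = 6.9571%
Cov = Σ(rp − r̄p)(rm − r̄m) / 7 = 2.8216
Var(rm) = Σ(rm − r̄m)² / 7 = 4.9453
β = Cov / Var = 2.8216 / 4.9453 = 0.5706

0.57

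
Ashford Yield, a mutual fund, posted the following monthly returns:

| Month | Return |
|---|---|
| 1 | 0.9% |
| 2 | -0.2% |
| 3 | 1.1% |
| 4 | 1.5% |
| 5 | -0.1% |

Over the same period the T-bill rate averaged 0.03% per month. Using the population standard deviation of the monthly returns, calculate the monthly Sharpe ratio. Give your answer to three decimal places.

Mean return r̄ = 3.20 / 5 = 0.6400%
Σ(r − r̄)² = 2.2720; population σ = √(2.2720/5) = 0.6741%
Sharpe = (r̄ − rf) / σ = (0.6400 − 0.03) / 0.6741 = 0.6100 / 0.6741 = 0.9049

0.905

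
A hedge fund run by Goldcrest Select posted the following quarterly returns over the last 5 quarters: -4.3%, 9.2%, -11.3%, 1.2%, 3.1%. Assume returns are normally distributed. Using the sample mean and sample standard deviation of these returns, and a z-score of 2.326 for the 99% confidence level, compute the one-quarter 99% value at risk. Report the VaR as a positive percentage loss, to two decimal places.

18.47

r̄ = (-4.3 + 9.2 − 11.3 + 1.2 + 3.1) / 5 = -0.4200%
Σ(r − r̄)² = (-4.3 − (-0.4200))² + (9.2 − (-0.4200))² + … = 240.9880
σ = √[240.9880 / 4] = 7.7619%
VaR = −(r̄ − z·σ) = −(-0.4200 − 2.326 × 7.7619) = −(-18.4742) = 18.4742%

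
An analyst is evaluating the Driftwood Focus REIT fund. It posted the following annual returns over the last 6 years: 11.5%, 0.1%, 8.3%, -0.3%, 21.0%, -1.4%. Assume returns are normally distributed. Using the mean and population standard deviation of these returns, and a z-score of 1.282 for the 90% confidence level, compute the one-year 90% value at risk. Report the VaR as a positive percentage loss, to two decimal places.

Mean return r̄ = 39.20 / 6 = 6.5333%
Σ(r − r̄)² = 388.0933; population σ = √(388.0933/6) = 8.0425%
VaR = −(r̄ − z·σ) = −(6.5333 − 1.282 × 8.0425) = −(-3.7772) = 3.7772%

3.78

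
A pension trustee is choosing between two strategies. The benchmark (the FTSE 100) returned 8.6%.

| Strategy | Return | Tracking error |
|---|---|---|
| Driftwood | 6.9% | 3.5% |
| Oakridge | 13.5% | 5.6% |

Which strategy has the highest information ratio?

Driftwood: IR = (6.9% − 8.6%) / 3.5% = -0.486
Oakridge: IR = (13.5% − 8.6%) / 5.6% = 0.875
Highest: Oakridge (0.875).

Oakridge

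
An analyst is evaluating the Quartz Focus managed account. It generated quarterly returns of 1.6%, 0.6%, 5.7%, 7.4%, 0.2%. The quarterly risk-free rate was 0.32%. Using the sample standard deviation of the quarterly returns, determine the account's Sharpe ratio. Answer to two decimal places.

Mean return μ = 15.50 / 5 = 3.1000%
Sample σ = √[Σ(r − μ)² / 4] = √[42.1600 / 4] = √10.5400 = 3.2465%
Sharpe = (μ − rf) / σ = (3.1000 − 0.32) / 3.2465 = 2.7800 / 3.2465 = 0.8563

0.86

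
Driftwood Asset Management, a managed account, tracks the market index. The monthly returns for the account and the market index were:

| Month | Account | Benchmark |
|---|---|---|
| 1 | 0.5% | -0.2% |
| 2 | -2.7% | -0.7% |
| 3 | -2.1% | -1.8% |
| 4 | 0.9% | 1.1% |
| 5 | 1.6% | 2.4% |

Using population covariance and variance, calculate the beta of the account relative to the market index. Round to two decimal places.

r̄p = -0.3600%,  r̄m = 0.1600%
Cov = Σ(rp − r̄p)(rm − r̄m) / 5 = 2.1376
Var(rm) = Σ(rm − r̄m)² / 5 = 2.1224
β = Cov / Var = 2.1376 / 2.1224 = 1.0072

1.01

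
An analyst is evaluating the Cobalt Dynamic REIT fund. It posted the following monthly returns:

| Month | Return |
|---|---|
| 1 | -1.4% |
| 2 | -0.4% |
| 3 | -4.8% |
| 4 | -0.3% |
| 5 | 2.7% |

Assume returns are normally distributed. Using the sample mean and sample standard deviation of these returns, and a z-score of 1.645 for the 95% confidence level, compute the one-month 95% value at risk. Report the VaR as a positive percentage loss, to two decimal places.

r̄ = (-1.4 − 0.4 − 4.8 − 0.3 + 2.7) / 5 = -4.20 / 5 = -0.8400%
Sample σ = √[Σ(r − r̄)² / 4] = √[29.0120 / 4] = √7.2530 = 2.6931%
VaR = −(r̄ − z·σ) = −(-0.8400 − 1.645 × 2.6931) = −(-5.2701) = 5.2701%

5.27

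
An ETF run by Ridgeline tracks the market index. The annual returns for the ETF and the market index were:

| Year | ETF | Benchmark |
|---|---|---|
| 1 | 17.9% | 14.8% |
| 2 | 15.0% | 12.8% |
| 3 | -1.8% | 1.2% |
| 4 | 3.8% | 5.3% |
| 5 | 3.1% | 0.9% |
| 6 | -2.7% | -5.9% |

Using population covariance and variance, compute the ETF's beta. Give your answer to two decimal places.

r̄p = 5.8833%,  r̄m = 4.8500%
Cov = Σ(rp − r̄p)(rm − r̄m) / 6 = 53.7358
Var(rm) = Σ(rm − r̄m)² / 6 = 51.1492
β = Cov / Var = 53.7358 / 51.1492 = 1.0506

1.05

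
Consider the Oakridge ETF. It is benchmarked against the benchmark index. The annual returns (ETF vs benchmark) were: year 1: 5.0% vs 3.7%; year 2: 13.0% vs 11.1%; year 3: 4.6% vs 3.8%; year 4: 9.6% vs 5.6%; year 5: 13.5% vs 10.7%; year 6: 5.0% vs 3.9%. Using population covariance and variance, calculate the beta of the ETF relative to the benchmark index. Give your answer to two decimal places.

1.14

r̄p = 8.4500%,  r̄m = 6.4667%
Cov = Σ(rp − r̄p)(rm − r̄m) / 6 = 11.6883
Var(rm) = Σ(rm − r̄m)² / 6 = 10.2489
β = Cov / Var = 11.6883 / 10.2489 = 1.1404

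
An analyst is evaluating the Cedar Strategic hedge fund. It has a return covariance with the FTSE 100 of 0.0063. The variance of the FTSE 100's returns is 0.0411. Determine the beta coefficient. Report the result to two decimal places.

0.15

β = Cov(Rp, Rm) / Var(Rm) = 0.0063 / 0.0411 = 0.1533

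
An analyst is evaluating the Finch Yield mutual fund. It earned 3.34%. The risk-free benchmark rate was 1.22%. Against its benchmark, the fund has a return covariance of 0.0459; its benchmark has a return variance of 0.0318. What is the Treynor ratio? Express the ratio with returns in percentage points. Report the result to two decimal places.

β = Cov / Var = 0.0459 / 0.0318 = 1.4434
Treynor = (Rp − Rf) / β = (3.34% − 1.22%) / 1.4434 = 2.12 / 1.4434 = 1.4688

1.47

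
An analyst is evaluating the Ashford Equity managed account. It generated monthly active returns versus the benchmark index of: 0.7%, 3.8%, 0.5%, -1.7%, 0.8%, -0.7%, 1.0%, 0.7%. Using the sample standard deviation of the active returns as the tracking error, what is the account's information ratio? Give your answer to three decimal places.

0.404

μ = (0.7 + 3.8 + 0.5 − 1.7 + 0.8 − 0.7 + 1 + 0.7) / 8 = 5.10 / 8 = 0.6375%
Σ(r − μ)² = (0.7 − 0.6375)² + (3.8 − 0.6375)² + … = 17.4388
sample σ = √(17.4388 / 7) = √2.4913 = 1.5784%
IR = μ / tracking error = 0.6375 / 1.5784 = 0.4039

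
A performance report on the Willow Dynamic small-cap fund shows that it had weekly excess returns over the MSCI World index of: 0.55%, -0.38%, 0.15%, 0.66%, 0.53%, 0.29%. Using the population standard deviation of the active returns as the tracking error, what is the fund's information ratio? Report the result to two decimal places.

0.86

Mean return μ = 1.800 / 6 = 0.3000%
Population σ = √[Σ(r − μ)² / 6] = √[0.7300 / 6] = √0.1217 = 0.3489%
IR = μ / tracking error = 0.3000 / 0.3489 = 0.8598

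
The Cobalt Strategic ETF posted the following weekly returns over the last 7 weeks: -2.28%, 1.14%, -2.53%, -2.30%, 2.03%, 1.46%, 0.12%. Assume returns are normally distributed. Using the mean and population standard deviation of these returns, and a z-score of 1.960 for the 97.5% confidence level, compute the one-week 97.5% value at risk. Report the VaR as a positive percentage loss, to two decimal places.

3.94

μ = (-2.28 + 1.14 − 2.53 − 2.3 + 2.03 + 1.46 + 0.12) / 7 = -0.3371%
Population σ = √[Σ(r − μ)² / 7] = √[23.6601 / 7] = √3.3800 = 1.8385%
VaR = −(μ − z·σ) = −(-0.3371 − 1.960 × 1.8385) = −(-3.9406) = 3.9406%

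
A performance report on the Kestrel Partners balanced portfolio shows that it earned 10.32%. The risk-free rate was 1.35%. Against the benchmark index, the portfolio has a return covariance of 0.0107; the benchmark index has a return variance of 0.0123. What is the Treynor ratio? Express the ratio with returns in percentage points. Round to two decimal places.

β = Cov / Var = 0.0107 / 0.0123 = 0.8699
Treynor = (Rp − Rf) / β = (10.32% − 1.35%) / 0.8699 = 8.97 / 0.8699 = 10.3115

10.31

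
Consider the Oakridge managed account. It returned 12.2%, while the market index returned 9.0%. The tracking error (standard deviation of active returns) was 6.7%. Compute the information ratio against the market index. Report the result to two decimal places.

0.48

IR = (Rp − Rb) / TE = (12.2% − 9.0%) / 6.7% = 3.20% / 6.7% = 0.4776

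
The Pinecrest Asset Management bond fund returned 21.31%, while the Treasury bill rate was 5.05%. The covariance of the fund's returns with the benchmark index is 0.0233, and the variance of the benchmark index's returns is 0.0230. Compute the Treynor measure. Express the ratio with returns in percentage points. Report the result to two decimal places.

16.05

β = Cov / Var = 0.0233 / 0.0230 = 1.0130
Treynor = (Rp − Rf) / β = (21.31% − 5.05%) / 1.0130 = 16.26 / 1.0130 = 16.0513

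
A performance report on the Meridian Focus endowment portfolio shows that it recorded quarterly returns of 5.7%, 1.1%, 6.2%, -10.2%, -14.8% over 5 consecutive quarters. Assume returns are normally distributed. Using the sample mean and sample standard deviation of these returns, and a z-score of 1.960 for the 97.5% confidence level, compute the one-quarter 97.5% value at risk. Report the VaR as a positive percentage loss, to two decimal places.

21.16

Mean return r̄ = -12.00 / 5 = -2.4000%
Σ(r − r̄)² = 366.4200; sample σ = √(366.4200/4) = 9.5711%
VaR = −(r̄ − z·σ) = −(-2.4000 − 1.960 × 9.5711) = −(-21.1594) = 21.1594%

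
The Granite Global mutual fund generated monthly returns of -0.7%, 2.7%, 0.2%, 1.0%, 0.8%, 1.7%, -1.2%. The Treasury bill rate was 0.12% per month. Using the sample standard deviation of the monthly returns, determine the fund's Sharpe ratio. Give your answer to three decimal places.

r̄ = (-0.7 + 2.7 + 0.2 + 1 + 0.8 + 1.7 − 1.2) / 7 = 4.50 / 7 = 0.6429%
Sample σ = √[Σ(r − r̄)² / 6] = √[10.8971 / 6] = √1.8162 = 1.3477%
Sharpe = (r̄ − rf) / σ = (0.6429 − 0.12) / 1.3477 = 0.5229 / 1.3477 = 0.3880

0.388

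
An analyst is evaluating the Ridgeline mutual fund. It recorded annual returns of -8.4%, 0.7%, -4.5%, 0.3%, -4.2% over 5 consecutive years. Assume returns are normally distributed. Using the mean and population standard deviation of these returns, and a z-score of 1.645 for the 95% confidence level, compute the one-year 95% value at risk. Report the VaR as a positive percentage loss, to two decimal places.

8.78

Mean return r̄ = -16.10 / 5 = -3.2200%
Population σ = √[Σ(r − r̄)² / 5] = √[57.1880 / 5] = √11.4376 = 3.3820%
VaR = −(r̄ − z·σ) = −(-3.2200 − 1.645 × 3.3820) = −(-8.7834) = 8.7834%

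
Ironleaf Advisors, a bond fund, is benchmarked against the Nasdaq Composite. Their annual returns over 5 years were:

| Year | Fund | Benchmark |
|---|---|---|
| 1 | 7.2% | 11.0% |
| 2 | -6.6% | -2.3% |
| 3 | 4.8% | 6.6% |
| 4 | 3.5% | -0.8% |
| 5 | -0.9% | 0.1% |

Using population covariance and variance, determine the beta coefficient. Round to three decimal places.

0.781

r̄p = 1.6000%,  r̄m = 2.9200%
Cov = Σ(rp − r̄p)(rm − r̄m) / 5 = 19.9620
Var(rm) = Σ(rm − r̄m)² / 5 = 25.5736
β = Cov / Var = 19.9620 / 25.5736 = 0.7806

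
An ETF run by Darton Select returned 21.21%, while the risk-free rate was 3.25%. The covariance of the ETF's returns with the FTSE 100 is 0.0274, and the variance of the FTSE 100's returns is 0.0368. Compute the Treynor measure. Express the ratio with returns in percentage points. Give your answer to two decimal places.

24.12

β = Cov / Var = 0.0274 / 0.0368 = 0.7446
Treynor = (Rp − Rf) / β = (21.21% − 3.25%) / 0.7446 = 17.96 / 0.7446 = 24.1203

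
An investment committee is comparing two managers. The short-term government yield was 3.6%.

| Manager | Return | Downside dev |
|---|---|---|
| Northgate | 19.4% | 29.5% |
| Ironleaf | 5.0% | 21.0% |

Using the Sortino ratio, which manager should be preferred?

Northgate

Northgate: Sortino ratio = (19.4% − 3.6%) / 29.5% = 0.536
Ironleaf: Sortino ratio = (5.0% − 3.6%) / 21.0% = 0.067
Highest: Northgate (0.536).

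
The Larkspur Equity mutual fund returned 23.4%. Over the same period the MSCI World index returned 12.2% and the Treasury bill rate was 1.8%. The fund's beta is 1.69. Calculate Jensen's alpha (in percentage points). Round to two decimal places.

CAPM expected return = Rf + β(Rm − Rf) = 1.8% + 1.69 × (12.2% − 1.8%) = 1.8 + 1.69 × 10.40 = 19.3760%
Jensen's α = Rp − E[R] = 23.4% − 19.3760% = 4.0240

4.02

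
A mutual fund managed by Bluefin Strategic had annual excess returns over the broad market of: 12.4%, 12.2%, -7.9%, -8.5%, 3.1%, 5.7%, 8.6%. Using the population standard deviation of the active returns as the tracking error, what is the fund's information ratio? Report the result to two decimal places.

μ = (12.4 + 12.2 − 7.9 − 8.5 + 3.1 + 5.7 + 8.6) / 7 = 25.60 / 7 = 3.6571%
Population σ = √[Σ(r − μ)² / 7] = √[459.6971 / 7] = √65.6710 = 8.1038%
IR = μ / tracking error = 3.6571 / 8.1038 = 0.4513

0.45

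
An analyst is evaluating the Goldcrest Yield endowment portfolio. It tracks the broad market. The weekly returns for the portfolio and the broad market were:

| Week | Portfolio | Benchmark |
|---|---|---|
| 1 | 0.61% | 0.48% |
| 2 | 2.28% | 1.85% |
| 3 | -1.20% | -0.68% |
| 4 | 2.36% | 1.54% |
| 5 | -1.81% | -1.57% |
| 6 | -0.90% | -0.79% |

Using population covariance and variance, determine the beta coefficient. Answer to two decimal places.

r̄p = 0.2233%,  r̄m = 0.1383%
Cov = Σ(rp − r̄p)(rm − r̄m) / 6 = 2.0548
Var(rm) = Σ(rm − r̄m)² / 6 = 1.5768
β = Cov / Var = 2.0548 / 1.5768 = 1.3031

1.30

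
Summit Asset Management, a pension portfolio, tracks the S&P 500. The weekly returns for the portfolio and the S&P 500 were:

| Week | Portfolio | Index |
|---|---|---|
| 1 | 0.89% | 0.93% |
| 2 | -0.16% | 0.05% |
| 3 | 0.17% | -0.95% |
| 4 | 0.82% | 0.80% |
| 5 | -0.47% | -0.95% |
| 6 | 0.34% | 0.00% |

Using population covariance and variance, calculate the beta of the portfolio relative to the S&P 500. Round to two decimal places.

0.54

r̄p = 0.2650%,  r̄m = -0.0200%
Cov = Σ(rp − r̄p)(rm − r̄m) / 6 = 0.2988
Var(rm) = Σ(rm − r̄m)² / 6 = 0.5517
β = Cov / Var = 0.2988 / 0.5517 = 0.5416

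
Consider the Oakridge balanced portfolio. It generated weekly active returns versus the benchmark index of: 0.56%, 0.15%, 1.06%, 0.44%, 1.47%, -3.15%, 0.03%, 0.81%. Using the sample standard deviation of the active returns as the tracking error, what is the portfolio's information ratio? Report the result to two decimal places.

0.12

r̄ = (0.56 + 0.15 + 1.06 + 0.44 + 1.47 − 3.15 + 0.03 + 0.81) / 8 = 1.370 / 8 = 0.1713%
Σ(r − r̄)² = 14.1591; sample σ = √(14.1591/7) = 1.4222%
IR = r̄ / tracking error = 0.1713 / 1.4222 = 0.1204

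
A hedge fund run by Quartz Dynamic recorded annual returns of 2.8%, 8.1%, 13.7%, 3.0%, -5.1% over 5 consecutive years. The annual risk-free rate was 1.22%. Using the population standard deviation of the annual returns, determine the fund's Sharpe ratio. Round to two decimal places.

μ = (2.8 + 8.1 + 13.7 + 3 − 5.1) / 5 = 22.50 / 5 = 4.5000%
Population σ = √[Σ(r − μ)² / 5] = √[194.9000 / 5] = √38.9800 = 6.2434%
Sharpe = (μ − rf) / σ = (4.5000 − 1.22) / 6.2434 = 3.2800 / 6.2434 = 0.5254

0.53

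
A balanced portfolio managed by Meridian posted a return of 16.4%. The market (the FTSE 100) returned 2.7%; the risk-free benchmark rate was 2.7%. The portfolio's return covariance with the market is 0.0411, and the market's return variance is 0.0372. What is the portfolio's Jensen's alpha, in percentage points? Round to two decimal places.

13.70

β = Cov / Var = 0.0411 / 0.0372 = 1.1048
E[R] = Rf + β(Rm − Rf) = 2.7% + 1.1048 × (2.7% − 2.7%) = 2.7000%
α = Rp − E[R] = 16.4% − 2.7000% = 13.7000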